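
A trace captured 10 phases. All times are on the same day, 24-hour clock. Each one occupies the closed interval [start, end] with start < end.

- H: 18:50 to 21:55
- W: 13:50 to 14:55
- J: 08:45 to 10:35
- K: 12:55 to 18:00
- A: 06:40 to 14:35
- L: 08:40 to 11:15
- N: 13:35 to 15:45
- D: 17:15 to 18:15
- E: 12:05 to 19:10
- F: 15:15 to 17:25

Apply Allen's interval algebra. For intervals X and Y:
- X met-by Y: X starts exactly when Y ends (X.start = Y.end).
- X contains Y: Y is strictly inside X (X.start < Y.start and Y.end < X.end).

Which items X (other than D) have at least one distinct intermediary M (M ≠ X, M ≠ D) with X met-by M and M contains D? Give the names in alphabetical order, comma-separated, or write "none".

Target D = [17:15, 18:15].
Intermediaries M with M contains D: E.
Via E — items with X met-by E: none.
Union: none.

none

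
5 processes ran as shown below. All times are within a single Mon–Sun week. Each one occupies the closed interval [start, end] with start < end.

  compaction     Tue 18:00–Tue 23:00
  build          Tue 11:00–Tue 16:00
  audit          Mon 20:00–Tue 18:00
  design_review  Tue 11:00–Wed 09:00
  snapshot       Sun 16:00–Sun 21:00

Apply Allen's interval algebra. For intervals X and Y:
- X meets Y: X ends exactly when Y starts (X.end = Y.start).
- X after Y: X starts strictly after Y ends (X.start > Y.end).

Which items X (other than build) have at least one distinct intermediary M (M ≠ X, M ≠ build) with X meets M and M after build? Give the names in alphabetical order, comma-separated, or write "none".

audit

Target build = [Tue 11:00, Tue 16:00].
Intermediaries M with M after build: compaction, snapshot.
Via compaction — items with X meets compaction: audit.
Via snapshot — items with X meets snapshot: none.
Union: audit.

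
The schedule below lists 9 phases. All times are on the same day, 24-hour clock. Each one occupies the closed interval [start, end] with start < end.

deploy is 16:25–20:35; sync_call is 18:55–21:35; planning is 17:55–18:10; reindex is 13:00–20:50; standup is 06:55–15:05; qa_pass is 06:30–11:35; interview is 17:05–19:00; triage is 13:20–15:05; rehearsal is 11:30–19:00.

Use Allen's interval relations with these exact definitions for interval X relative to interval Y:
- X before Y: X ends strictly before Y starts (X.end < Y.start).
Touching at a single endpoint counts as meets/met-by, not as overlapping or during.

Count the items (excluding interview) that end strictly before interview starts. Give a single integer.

3

Target interview = [17:05, 19:00].
deploy [16:25, 20:35] → contains → no.
planning [17:55, 18:10] → during → no.
qa_pass [06:30, 11:35] → before → counts.
rehearsal [11:30, 19:00] → finished-by → no.
reindex [13:00, 20:50] → contains → no.
standup [06:55, 15:05] → before → counts.
sync_call [18:55, 21:35] → overlapped-by → no.
triage [13:20, 15:05] → before → counts.
Total: 3.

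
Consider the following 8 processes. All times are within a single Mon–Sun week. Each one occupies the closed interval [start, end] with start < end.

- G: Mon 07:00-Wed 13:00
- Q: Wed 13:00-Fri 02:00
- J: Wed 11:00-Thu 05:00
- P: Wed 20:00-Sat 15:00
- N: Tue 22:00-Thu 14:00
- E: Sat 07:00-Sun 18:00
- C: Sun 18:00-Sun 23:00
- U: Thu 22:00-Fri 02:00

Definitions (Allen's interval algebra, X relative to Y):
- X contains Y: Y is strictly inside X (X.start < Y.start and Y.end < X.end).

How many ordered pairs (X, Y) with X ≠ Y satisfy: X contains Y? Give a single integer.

2

Checking all 56 ordered pairs for relation 'contains'; matching pairs in alphabetical order:
(N, J): N contains J ✓
(P, U): P contains U ✓
Count: 2.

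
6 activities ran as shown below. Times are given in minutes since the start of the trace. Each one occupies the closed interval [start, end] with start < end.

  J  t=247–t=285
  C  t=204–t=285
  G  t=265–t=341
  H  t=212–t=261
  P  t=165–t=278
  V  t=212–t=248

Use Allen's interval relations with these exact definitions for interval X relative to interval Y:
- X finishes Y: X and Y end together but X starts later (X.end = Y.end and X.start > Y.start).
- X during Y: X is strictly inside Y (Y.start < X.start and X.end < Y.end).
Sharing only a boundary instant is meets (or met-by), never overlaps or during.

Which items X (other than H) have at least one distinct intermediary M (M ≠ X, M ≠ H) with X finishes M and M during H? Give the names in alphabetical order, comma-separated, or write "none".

Target H = [t=212, t=261].
Intermediaries M with M during H: none.
Union: none.

none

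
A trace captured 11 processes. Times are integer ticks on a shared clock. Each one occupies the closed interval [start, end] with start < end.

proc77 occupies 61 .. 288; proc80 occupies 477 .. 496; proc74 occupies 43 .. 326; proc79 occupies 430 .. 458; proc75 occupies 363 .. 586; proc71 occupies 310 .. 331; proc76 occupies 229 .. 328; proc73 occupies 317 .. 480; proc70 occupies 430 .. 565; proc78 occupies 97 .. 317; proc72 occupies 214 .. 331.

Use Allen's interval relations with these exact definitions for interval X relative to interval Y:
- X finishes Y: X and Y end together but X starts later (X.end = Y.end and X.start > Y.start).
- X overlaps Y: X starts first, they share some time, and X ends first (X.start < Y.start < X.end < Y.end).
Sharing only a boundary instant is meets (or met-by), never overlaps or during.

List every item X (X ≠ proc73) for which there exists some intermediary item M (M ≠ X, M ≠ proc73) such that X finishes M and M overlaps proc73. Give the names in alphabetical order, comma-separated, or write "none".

Target proc73 = [317, 480].
Intermediaries M with M overlaps proc73: proc71, proc72, proc74, proc76.
Via proc71 — items with X finishes proc71: none.
Via proc72 — items with X finishes proc72: proc71.
Via proc74 — items with X finishes proc74: none.
Via proc76 — items with X finishes proc76: none.
Union: proc71.

proc71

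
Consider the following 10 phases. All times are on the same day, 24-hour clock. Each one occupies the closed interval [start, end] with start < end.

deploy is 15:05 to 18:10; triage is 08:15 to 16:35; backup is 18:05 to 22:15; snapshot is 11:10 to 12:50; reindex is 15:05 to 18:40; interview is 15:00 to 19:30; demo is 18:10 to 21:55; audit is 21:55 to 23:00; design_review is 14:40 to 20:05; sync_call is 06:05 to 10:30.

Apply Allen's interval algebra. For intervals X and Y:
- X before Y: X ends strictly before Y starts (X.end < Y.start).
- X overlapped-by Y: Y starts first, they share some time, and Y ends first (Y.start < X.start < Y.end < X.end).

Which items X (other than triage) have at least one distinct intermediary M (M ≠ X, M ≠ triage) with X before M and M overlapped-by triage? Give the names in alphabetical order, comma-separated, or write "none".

snapshot, sync_call

Target triage = [08:15, 16:35].
Intermediaries M with M overlapped-by triage: deploy, design_review, interview, reindex.
Via deploy — items with X before deploy: snapshot, sync_call.
Via design_review — items with X before design_review: snapshot, sync_call.
Via interview — items with X before interview: snapshot, sync_call.
Via reindex — items with X before reindex: snapshot, sync_call.
Union: snapshot, sync_call.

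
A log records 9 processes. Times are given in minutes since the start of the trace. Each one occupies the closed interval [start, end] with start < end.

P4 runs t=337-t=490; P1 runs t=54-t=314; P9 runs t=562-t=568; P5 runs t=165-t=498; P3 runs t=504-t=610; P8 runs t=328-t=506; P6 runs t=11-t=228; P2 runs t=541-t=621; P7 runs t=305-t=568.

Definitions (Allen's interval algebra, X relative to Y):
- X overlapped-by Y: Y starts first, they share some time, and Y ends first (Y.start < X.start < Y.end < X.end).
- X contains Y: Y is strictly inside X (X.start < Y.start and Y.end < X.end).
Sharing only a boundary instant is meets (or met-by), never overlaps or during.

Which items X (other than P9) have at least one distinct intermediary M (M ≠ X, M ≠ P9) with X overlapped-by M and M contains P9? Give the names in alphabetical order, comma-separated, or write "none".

P2

Target P9 = [t=562, t=568].
Intermediaries M with M contains P9: P2, P3.
Via P2 — items with X overlapped-by P2: none.
Via P3 — items with X overlapped-by P3: P2.
Union: P2.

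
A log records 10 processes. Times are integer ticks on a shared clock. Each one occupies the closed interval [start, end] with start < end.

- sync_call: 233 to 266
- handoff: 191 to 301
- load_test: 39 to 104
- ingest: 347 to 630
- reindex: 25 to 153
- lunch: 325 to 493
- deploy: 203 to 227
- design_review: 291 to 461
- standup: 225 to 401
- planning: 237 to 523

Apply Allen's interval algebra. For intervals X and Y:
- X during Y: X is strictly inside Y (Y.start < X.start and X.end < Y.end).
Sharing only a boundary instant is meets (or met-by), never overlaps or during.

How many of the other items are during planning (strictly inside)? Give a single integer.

2

Target planning = [237, 523].
deploy [203, 227] → before → no.
design_review [291, 461] → during → counts.
handoff [191, 301] → overlaps → no.
ingest [347, 630] → overlapped-by → no.
load_test [39, 104] → before → no.
lunch [325, 493] → during → counts.
reindex [25, 153] → before → no.
standup [225, 401] → overlaps → no.
sync_call [233, 266] → overlaps → no.
Total: 2.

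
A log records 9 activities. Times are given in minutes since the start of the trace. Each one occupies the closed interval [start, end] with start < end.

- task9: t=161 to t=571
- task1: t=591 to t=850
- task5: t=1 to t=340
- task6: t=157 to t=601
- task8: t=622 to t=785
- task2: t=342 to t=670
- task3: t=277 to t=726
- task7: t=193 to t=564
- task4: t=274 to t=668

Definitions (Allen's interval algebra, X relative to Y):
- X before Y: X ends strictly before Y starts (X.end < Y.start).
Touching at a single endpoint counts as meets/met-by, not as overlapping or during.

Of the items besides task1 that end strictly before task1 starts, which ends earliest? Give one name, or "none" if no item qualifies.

task5

Target task1 = [t=591, t=850].
task2 [t=342, t=670] → overlaps → excluded.
task3 [t=277, t=726] → overlaps → excluded.
task4 [t=274, t=668] → overlaps → excluded.
task5 [t=1, t=340] → before → candidate.
task6 [t=157, t=601] → overlaps → excluded.
task7 [t=193, t=564] → before → candidate.
task8 [t=622, t=785] → during → excluded.
task9 [t=161, t=571] → before → candidate.
Among candidates, earliest end is t=340 → task5.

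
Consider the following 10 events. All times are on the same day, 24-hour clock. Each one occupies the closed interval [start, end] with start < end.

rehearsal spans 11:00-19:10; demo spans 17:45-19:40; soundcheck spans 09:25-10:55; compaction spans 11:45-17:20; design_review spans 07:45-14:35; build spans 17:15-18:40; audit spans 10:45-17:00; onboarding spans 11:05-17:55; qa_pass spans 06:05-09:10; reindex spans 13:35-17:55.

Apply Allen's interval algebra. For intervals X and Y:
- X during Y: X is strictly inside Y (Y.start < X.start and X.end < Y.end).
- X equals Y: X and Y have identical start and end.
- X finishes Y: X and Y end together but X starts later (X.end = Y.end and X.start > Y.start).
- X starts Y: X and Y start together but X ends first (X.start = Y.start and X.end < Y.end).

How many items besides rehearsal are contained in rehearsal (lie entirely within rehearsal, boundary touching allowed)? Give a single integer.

Target rehearsal = [11:00, 19:10].
audit [10:45, 17:00] → overlaps → no.
build [17:15, 18:40] → during → counts.
compaction [11:45, 17:20] → during → counts.
demo [17:45, 19:40] → overlapped-by → no.
design_review [07:45, 14:35] → overlaps → no.
onboarding [11:05, 17:55] → during → counts.
qa_pass [06:05, 09:10] → before → no.
reindex [13:35, 17:55] → during → counts.
soundcheck [09:25, 10:55] → before → no.
Total: 4.

4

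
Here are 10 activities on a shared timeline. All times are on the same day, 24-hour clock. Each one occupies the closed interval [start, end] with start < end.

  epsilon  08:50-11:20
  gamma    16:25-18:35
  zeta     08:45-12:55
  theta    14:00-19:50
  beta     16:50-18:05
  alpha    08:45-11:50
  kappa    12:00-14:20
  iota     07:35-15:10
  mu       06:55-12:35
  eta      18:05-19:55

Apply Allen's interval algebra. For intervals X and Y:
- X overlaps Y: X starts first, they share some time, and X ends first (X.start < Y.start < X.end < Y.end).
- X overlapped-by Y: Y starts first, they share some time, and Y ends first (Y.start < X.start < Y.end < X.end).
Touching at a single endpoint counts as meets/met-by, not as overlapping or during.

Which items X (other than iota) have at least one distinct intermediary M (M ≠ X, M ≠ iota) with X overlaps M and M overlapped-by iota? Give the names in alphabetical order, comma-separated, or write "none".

kappa

Target iota = [07:35, 15:10].
Intermediaries M with M overlapped-by iota: theta.
Via theta — items with X overlaps theta: kappa.
Union: kappa.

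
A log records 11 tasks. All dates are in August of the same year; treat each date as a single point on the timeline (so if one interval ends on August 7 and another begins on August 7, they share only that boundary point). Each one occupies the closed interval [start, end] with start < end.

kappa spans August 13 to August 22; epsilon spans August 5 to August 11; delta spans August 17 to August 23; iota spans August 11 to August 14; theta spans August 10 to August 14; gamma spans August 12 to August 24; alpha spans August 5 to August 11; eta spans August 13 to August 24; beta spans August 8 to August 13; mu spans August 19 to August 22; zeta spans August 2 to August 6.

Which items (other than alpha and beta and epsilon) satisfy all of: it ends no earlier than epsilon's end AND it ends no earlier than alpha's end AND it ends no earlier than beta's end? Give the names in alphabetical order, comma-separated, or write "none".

Conditions: its end is no earlier than epsilon's end (X.end >= August 11) AND its end is no earlier than alpha's end (X.end >= August 11) AND its end is no earlier than beta's end (X.end >= August 13).
delta: end August 23 >= August 11? ✓; end August 23 >= August 11? ✓; end August 23 >= August 13? ✓ → yes.
eta: end August 24 >= August 11? ✓; end August 24 >= August 11? ✓; end August 24 >= August 13? ✓ → yes.
gamma: end August 24 >= August 11? ✓; end August 24 >= August 11? ✓; end August 24 >= August 13? ✓ → yes.
iota: end August 14 >= August 11? ✓; end August 14 >= August 11? ✓; end August 14 >= August 13? ✓ → yes.
kappa: end August 22 >= August 11? ✓; end August 22 >= August 11? ✓; end August 22 >= August 13? ✓ → yes.
mu: end August 22 >= August 11? ✓; end August 22 >= August 11? ✓; end August 22 >= August 13? ✓ → yes.
theta: end August 14 >= August 11? ✓; end August 14 >= August 11? ✓; end August 14 >= August 13? ✓ → yes.
zeta: end August 6 >= August 11? ✗; end August 6 >= August 11? ✗; end August 6 >= August 13? ✗ → no.
Result: delta, eta, gamma, iota, kappa, mu, theta.

delta, eta, gamma, iota, kappa, mu, theta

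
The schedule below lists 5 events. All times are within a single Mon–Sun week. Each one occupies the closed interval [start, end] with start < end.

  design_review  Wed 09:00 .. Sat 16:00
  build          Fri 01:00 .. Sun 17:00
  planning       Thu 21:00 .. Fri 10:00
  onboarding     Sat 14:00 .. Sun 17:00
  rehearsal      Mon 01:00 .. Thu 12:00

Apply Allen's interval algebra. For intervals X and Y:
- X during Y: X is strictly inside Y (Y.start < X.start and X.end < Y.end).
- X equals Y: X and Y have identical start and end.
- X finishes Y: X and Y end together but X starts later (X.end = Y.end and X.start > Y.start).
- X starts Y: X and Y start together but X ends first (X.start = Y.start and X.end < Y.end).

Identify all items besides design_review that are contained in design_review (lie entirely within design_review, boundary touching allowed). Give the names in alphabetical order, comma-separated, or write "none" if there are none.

Target design_review = [Wed 09:00, Sat 16:00].
build [Fri 01:00, Sun 17:00] → overlapped-by → no.
onboarding [Sat 14:00, Sun 17:00] → overlapped-by → no.
planning [Thu 21:00, Fri 10:00] → during → yes.
rehearsal [Mon 01:00, Thu 12:00] → overlaps → no.
Result: planning.

planning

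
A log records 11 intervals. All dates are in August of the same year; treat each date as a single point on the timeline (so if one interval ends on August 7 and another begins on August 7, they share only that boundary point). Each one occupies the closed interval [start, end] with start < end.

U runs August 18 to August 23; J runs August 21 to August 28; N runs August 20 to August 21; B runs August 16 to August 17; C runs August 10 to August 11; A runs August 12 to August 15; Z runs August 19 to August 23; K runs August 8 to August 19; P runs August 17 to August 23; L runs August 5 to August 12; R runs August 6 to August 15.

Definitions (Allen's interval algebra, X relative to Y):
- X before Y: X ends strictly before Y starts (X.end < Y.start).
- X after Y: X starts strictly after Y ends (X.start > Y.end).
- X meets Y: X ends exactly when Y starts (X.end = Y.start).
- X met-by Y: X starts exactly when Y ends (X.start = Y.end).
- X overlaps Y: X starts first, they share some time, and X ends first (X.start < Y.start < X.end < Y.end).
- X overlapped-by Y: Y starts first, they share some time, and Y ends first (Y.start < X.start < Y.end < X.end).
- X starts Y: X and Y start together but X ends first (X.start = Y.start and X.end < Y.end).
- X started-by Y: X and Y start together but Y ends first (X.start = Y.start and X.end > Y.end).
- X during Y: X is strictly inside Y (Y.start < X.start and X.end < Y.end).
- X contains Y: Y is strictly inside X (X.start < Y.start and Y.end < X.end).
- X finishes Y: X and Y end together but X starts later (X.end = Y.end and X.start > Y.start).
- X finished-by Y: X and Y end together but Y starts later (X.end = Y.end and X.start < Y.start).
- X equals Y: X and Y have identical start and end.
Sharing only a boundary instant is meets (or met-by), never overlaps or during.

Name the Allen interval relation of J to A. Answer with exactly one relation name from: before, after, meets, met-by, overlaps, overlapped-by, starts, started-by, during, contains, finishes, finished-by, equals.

after

J = [August 21, August 28]; A = [August 12, August 15].
Compare endpoints: J.start > A.start, J.start > A.end, J.end > A.start, J.end > A.end.
That pattern is 'after'.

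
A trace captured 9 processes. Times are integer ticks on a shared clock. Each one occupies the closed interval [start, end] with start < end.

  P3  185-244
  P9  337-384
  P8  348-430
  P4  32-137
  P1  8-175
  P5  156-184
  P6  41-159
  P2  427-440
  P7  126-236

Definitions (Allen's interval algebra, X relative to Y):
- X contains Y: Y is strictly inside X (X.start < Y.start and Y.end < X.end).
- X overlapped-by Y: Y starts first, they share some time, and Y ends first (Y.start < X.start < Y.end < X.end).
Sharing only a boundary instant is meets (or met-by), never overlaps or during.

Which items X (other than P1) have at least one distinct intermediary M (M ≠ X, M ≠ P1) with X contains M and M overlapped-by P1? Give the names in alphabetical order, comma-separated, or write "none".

P7

Target P1 = [8, 175].
Intermediaries M with M overlapped-by P1: P5, P7.
Via P5 — items with X contains P5: P7.
Via P7 — items with X contains P7: none.
Union: P7.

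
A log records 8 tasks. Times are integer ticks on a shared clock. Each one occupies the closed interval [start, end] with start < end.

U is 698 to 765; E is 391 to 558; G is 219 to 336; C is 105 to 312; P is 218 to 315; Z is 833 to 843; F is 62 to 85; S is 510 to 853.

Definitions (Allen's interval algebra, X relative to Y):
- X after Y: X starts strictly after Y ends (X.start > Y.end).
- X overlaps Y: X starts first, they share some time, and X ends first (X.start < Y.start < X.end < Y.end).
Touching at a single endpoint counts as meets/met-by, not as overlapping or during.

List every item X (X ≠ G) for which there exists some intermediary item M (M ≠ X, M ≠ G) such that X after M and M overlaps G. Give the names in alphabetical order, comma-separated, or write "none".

E, S, U, Z

Target G = [219, 336].
Intermediaries M with M overlaps G: C, P.
Via C — items with X after C: E, S, U, Z.
Via P — items with X after P: E, S, U, Z.
Union: E, S, U, Z.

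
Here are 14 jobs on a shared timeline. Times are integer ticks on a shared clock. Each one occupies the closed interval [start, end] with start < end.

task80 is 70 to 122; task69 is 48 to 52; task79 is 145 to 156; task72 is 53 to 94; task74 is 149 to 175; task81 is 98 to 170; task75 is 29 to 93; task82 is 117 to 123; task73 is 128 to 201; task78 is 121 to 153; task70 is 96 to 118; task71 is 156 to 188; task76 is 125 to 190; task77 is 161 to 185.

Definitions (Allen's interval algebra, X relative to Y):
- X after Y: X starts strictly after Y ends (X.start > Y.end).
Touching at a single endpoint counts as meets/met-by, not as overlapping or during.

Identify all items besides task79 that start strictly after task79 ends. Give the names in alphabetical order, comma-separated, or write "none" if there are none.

Target task79 = [145, 156].
task69 [48, 52] → before → no.
task70 [96, 118] → before → no.
task71 [156, 188] → met-by → no.
task72 [53, 94] → before → no.
task73 [128, 201] → contains → no.
task74 [149, 175] → overlapped-by → no.
task75 [29, 93] → before → no.
task76 [125, 190] → contains → no.
task77 [161, 185] → after → yes.
task78 [121, 153] → overlaps → no.
task80 [70, 122] → before → no.
task81 [98, 170] → contains → no.
task82 [117, 123] → before → no.
Result: task77.

task77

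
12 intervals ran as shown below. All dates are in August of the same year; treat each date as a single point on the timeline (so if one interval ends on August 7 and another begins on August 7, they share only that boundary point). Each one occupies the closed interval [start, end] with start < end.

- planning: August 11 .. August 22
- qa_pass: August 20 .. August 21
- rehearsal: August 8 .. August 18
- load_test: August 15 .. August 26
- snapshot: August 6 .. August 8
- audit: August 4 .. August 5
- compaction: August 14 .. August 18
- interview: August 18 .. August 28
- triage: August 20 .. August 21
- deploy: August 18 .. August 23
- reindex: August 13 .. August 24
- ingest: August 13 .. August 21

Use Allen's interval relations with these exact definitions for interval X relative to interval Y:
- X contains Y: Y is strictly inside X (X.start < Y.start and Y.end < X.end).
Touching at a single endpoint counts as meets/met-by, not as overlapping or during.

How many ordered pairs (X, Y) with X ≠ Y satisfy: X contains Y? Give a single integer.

Checking all 132 ordered pairs for relation 'contains'; matching pairs in alphabetical order:
(deploy, qa_pass): deploy contains qa_pass ✓
(deploy, triage): deploy contains triage ✓
(ingest, compaction): ingest contains compaction ✓
(interview, qa_pass): interview contains qa_pass ✓
(interview, triage): interview contains triage ✓
(load_test, deploy): load_test contains deploy ✓
(load_test, qa_pass): load_test contains qa_pass ✓
(load_test, triage): load_test contains triage ✓
(planning, compaction): planning contains compaction ✓
(planning, ingest): planning contains ingest ✓
(planning, qa_pass): planning contains qa_pass ✓
(planning, triage): planning contains triage ✓
(reindex, compaction): reindex contains compaction ✓
(reindex, deploy): reindex contains deploy ✓
(reindex, qa_pass): reindex contains qa_pass ✓
(reindex, triage): reindex contains triage ✓
Count: 16.

16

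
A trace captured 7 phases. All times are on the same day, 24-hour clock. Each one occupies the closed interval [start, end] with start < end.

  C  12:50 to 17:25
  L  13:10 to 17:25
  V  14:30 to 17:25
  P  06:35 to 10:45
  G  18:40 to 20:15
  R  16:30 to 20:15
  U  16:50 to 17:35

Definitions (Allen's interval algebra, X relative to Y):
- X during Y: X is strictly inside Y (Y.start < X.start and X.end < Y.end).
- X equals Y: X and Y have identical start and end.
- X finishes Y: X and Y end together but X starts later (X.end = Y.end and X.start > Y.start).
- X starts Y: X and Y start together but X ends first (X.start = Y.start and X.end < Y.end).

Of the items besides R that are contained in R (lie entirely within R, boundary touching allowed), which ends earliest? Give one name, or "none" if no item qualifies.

U

Target R = [16:30, 20:15].
C [12:50, 17:25] → overlaps → excluded.
G [18:40, 20:15] → finishes → candidate.
L [13:10, 17:25] → overlaps → excluded.
P [06:35, 10:45] → before → excluded.
U [16:50, 17:35] → during → candidate.
V [14:30, 17:25] → overlaps → excluded.
Among candidates, earliest end is 17:35 → U.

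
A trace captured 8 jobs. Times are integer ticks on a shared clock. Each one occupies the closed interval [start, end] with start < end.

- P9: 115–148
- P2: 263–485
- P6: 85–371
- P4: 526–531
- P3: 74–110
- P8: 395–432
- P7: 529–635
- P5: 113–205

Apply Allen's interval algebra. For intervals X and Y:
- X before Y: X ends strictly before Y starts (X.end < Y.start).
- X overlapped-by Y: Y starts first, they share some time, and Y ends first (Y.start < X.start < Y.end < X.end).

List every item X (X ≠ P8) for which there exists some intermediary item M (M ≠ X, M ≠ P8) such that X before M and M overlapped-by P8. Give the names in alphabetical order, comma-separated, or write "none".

none

Target P8 = [395, 432].
Intermediaries M with M overlapped-by P8: none.
Union: none.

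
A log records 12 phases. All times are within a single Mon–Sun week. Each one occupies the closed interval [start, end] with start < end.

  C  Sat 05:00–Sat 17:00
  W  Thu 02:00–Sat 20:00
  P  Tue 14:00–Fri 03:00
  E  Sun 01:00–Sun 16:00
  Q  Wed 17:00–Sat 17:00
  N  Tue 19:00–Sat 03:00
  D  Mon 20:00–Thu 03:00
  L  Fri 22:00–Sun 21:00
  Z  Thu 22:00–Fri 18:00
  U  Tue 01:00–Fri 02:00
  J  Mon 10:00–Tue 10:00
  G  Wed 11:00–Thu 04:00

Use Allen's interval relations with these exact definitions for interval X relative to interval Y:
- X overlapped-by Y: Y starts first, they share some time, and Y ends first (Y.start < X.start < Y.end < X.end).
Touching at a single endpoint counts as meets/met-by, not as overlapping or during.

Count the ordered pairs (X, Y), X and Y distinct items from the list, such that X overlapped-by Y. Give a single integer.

Checking all 132 ordered pairs for relation 'overlapped-by'; matching pairs in alphabetical order:
(D, J): D overlapped-by J ✓
(G, D): G overlapped-by D ✓
(L, N): L overlapped-by N ✓
(L, Q): L overlapped-by Q ✓
(L, W): L overlapped-by W ✓
(N, D): N overlapped-by D ✓
(N, P): N overlapped-by P ✓
(N, U): N overlapped-by U ✓
(P, D): P overlapped-by D ✓
(P, U): P overlapped-by U ✓
(Q, D): Q overlapped-by D ✓
(Q, G): Q overlapped-by G ✓
(Q, N): Q overlapped-by N ✓
(Q, P): Q overlapped-by P ✓
(Q, U): Q overlapped-by U ✓
(U, D): U overlapped-by D ✓
(U, J): U overlapped-by J ✓
(W, D): W overlapped-by D ✓
(W, G): W overlapped-by G ✓
(W, N): W overlapped-by N ✓
(W, P): W overlapped-by P ✓
(W, Q): W overlapped-by Q ✓
(W, U): W overlapped-by U ✓
(Z, P): Z overlapped-by P ✓
... plus 1 further pairs not listed.
Count: 25.

25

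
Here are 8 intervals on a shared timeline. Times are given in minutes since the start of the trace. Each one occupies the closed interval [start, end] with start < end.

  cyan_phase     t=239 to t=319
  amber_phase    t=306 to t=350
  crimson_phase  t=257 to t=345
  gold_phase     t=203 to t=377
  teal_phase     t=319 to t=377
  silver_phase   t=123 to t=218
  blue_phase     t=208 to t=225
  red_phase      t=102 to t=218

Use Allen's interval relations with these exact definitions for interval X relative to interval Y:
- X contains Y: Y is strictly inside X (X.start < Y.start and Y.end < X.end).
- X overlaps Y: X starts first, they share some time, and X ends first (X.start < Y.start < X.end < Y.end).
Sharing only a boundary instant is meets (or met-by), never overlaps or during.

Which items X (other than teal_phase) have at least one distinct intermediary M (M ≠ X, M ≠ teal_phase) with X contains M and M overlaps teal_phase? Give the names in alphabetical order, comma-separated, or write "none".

gold_phase

Target teal_phase = [t=319, t=377].
Intermediaries M with M overlaps teal_phase: amber_phase, crimson_phase.
Via amber_phase — items with X contains amber_phase: gold_phase.
Via crimson_phase — items with X contains crimson_phase: gold_phase.
Union: gold_phase.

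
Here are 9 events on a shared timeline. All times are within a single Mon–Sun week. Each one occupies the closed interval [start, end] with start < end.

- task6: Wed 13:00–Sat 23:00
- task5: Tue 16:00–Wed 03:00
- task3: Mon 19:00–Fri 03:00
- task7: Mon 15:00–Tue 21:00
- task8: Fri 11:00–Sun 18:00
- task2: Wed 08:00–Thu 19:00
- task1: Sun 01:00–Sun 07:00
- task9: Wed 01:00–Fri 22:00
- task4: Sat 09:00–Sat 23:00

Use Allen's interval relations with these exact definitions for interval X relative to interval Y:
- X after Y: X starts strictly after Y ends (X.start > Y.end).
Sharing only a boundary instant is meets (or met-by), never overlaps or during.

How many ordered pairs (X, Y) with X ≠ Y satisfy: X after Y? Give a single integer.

21

Checking all 72 ordered pairs for relation 'after'; matching pairs in alphabetical order:
(task1, task2): task1 after task2 ✓
(task1, task3): task1 after task3 ✓
(task1, task4): task1 after task4 ✓
(task1, task5): task1 after task5 ✓
(task1, task6): task1 after task6 ✓
(task1, task7): task1 after task7 ✓
(task1, task9): task1 after task9 ✓
(task2, task5): task2 after task5 ✓
(task2, task7): task2 after task7 ✓
(task4, task2): task4 after task2 ✓
(task4, task3): task4 after task3 ✓
(task4, task5): task4 after task5 ✓
(task4, task7): task4 after task7 ✓
(task4, task9): task4 after task9 ✓
(task6, task5): task6 after task5 ✓
(task6, task7): task6 after task7 ✓
(task8, task2): task8 after task2 ✓
(task8, task3): task8 after task3 ✓
(task8, task5): task8 after task5 ✓
(task8, task7): task8 after task7 ✓
(task9, task7): task9 after task7 ✓
Count: 21.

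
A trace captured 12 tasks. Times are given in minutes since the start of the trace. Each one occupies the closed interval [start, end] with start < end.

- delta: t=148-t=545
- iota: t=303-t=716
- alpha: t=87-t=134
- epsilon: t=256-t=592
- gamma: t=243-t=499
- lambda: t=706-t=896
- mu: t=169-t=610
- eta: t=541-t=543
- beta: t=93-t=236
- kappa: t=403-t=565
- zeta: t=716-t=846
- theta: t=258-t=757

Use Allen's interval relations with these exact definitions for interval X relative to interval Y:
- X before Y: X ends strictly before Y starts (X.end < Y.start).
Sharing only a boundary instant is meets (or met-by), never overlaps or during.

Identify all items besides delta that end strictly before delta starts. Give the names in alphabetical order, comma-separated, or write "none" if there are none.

alpha

Target delta = [t=148, t=545].
alpha [t=87, t=134] → before → yes.
beta [t=93, t=236] → overlaps → no.
epsilon [t=256, t=592] → overlapped-by → no.
eta [t=541, t=543] → during → no.
gamma [t=243, t=499] → during → no.
iota [t=303, t=716] → overlapped-by → no.
kappa [t=403, t=565] → overlapped-by → no.
lambda [t=706, t=896] → after → no.
mu [t=169, t=610] → overlapped-by → no.
theta [t=258, t=757] → overlapped-by → no.
zeta [t=716, t=846] → after → no.
Result: alpha.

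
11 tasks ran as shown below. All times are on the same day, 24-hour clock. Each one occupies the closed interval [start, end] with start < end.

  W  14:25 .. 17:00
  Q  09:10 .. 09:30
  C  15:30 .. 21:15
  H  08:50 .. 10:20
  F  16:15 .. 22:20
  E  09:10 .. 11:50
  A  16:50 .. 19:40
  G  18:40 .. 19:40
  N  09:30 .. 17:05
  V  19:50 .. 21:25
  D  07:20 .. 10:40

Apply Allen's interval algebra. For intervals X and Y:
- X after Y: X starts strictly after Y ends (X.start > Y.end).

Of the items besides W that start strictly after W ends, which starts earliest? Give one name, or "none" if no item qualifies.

G

Target W = [14:25, 17:00].
A [16:50, 19:40] → overlapped-by → excluded.
C [15:30, 21:15] → overlapped-by → excluded.
D [07:20, 10:40] → before → excluded.
E [09:10, 11:50] → before → excluded.
F [16:15, 22:20] → overlapped-by → excluded.
G [18:40, 19:40] → after → candidate.
H [08:50, 10:20] → before → excluded.
N [09:30, 17:05] → contains → excluded.
Q [09:10, 09:30] → before → excluded.
V [19:50, 21:25] → after → candidate.
Among candidates, earliest start is 18:40 → G.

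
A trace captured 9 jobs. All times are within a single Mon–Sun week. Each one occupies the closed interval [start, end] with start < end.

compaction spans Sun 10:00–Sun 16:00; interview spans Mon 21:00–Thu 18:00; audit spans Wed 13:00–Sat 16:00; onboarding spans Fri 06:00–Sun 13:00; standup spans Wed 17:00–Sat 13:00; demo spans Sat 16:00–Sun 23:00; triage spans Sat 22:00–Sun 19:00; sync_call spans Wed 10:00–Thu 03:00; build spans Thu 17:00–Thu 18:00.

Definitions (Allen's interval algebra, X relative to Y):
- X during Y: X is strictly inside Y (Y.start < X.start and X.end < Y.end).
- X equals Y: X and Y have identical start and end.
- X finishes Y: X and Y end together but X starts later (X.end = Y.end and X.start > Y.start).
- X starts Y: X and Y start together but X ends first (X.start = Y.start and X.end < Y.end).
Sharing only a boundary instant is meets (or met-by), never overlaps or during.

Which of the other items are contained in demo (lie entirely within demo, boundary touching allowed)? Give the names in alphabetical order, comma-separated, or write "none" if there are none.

Target demo = [Sat 16:00, Sun 23:00].
audit [Wed 13:00, Sat 16:00] → meets → no.
build [Thu 17:00, Thu 18:00] → before → no.
compaction [Sun 10:00, Sun 16:00] → during → yes.
interview [Mon 21:00, Thu 18:00] → before → no.
onboarding [Fri 06:00, Sun 13:00] → overlaps → no.
standup [Wed 17:00, Sat 13:00] → before → no.
sync_call [Wed 10:00, Thu 03:00] → before → no.
triage [Sat 22:00, Sun 19:00] → during → yes.
Result: compaction, triage.

compaction, triage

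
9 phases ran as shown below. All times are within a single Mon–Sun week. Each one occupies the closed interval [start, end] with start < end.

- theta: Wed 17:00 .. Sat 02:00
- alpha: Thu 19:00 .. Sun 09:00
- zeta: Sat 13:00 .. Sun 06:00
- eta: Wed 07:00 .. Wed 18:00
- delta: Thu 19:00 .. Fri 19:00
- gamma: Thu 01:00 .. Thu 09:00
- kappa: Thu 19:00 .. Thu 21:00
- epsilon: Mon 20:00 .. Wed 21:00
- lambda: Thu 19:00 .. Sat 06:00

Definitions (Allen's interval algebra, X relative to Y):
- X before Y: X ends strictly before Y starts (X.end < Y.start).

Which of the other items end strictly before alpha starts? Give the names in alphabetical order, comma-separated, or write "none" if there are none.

Target alpha = [Thu 19:00, Sun 09:00].
delta [Thu 19:00, Fri 19:00] → starts → no.
epsilon [Mon 20:00, Wed 21:00] → before → yes.
eta [Wed 07:00, Wed 18:00] → before → yes.
gamma [Thu 01:00, Thu 09:00] → before → yes.
kappa [Thu 19:00, Thu 21:00] → starts → no.
lambda [Thu 19:00, Sat 06:00] → starts → no.
theta [Wed 17:00, Sat 02:00] → overlaps → no.
zeta [Sat 13:00, Sun 06:00] → during → no.
Result: epsilon, eta, gamma.

epsilon, eta, gamma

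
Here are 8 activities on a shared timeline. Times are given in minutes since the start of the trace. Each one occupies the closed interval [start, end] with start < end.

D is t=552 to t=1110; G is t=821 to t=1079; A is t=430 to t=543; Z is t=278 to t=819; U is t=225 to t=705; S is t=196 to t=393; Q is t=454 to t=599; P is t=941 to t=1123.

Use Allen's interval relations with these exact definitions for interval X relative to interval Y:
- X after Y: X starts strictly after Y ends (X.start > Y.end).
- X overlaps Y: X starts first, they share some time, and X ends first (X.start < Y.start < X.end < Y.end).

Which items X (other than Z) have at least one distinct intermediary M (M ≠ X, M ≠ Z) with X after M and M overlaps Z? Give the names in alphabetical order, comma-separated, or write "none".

Target Z = [t=278, t=819].
Intermediaries M with M overlaps Z: S, U.
Via S — items with X after S: A, D, G, P, Q.
Via U — items with X after U: G, P.
Union: A, D, G, P, Q.

A, D, G, P, Q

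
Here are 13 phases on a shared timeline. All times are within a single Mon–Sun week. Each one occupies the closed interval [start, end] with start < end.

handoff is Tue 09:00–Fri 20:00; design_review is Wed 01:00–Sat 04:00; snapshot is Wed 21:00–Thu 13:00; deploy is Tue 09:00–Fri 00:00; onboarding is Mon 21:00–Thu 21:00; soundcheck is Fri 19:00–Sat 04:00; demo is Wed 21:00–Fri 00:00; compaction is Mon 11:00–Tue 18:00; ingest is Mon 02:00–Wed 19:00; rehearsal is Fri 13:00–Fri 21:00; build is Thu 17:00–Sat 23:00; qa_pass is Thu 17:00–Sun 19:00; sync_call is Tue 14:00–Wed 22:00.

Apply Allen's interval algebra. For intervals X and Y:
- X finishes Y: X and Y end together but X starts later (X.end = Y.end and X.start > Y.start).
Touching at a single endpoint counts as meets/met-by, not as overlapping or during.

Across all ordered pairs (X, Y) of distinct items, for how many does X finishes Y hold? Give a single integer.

Checking all 156 ordered pairs for relation 'finishes'; matching pairs in alphabetical order:
(demo, deploy): demo finishes deploy ✓
(soundcheck, design_review): soundcheck finishes design_review ✓
Count: 2.

2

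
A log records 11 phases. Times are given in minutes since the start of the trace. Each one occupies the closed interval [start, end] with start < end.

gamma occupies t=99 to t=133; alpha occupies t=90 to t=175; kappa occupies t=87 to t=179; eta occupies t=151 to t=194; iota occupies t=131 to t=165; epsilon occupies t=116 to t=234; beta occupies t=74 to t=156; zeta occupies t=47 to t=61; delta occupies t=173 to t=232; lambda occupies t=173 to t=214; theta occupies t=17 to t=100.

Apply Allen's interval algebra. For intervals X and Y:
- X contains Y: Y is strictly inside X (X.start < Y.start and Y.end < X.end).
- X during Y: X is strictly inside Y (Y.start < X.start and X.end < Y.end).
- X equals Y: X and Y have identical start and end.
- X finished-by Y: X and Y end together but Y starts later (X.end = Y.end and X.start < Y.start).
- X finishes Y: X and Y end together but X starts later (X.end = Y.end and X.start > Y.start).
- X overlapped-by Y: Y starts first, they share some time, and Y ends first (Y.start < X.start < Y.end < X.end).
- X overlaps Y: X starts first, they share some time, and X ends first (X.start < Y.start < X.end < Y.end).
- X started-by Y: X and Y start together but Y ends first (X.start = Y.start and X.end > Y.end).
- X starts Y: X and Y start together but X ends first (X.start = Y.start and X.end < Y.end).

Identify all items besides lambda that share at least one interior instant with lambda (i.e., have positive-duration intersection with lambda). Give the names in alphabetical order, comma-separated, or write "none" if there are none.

alpha, delta, epsilon, eta, kappa

Target lambda = [t=173, t=214].
alpha [t=90, t=175] → overlaps → yes.
beta [t=74, t=156] → before → no.
delta [t=173, t=232] → started-by → yes.
epsilon [t=116, t=234] → contains → yes.
eta [t=151, t=194] → overlaps → yes.
gamma [t=99, t=133] → before → no.
iota [t=131, t=165] → before → no.
kappa [t=87, t=179] → overlaps → yes.
theta [t=17, t=100] → before → no.
zeta [t=47, t=61] → before → no.
Result: alpha, delta, epsilon, eta, kappa.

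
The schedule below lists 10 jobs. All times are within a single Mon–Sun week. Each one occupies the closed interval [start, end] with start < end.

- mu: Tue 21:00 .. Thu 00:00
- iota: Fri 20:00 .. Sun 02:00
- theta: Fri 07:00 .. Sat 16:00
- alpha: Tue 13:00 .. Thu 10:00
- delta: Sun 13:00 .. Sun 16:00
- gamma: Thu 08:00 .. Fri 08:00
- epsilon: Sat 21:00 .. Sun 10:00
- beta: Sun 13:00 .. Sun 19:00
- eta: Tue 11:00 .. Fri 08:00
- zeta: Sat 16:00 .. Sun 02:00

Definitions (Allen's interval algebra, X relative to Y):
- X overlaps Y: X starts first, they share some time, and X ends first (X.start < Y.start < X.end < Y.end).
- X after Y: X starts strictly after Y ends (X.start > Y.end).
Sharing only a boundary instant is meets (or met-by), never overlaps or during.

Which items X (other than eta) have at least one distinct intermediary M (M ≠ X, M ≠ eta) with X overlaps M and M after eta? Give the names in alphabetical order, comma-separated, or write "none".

iota, theta, zeta

Target eta = [Tue 11:00, Fri 08:00].
Intermediaries M with M after eta: beta, delta, epsilon, iota, zeta.
Via beta — items with X overlaps beta: none.
Via delta — items with X overlaps delta: none.
Via epsilon — items with X overlaps epsilon: iota, zeta.
Via iota — items with X overlaps iota: theta.
Via zeta — items with X overlaps zeta: none.
Union: iota, theta, zeta.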